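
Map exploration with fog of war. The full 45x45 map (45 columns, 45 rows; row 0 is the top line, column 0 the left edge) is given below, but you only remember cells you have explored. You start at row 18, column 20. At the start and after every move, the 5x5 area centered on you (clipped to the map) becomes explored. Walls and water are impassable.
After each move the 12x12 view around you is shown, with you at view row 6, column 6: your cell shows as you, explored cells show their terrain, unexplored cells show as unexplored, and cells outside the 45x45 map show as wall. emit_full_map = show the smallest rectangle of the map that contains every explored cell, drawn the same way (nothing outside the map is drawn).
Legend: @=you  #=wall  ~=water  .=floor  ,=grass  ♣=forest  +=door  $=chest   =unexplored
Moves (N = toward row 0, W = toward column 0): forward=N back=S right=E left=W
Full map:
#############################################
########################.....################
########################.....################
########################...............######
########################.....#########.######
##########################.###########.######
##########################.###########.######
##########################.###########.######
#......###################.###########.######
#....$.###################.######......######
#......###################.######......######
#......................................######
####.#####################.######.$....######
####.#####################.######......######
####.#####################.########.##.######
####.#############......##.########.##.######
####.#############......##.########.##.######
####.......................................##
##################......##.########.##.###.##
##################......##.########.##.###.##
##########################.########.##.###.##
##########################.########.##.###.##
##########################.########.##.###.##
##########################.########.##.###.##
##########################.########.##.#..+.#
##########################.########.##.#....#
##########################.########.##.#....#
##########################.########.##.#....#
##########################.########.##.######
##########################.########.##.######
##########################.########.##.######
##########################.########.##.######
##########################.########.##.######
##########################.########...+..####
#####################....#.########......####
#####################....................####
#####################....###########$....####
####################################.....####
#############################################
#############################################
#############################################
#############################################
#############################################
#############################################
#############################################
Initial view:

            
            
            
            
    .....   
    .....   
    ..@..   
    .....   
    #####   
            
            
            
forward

            
            
            
            
    .....   
    .....   
    ..@..   
    .....   
    .....   
    #####   
            
            

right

            
            
            
            
   ......   
   ......   
   ...@..   
   ......   
   ......   
   #####    
            
            

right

            
            
            
            
  ......#   
  ......#   
  ....@..   
  ......#   
  ......#   
  #####     
            
            

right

            
            
            
            
 ......##   
 ......##   
 .....@..   
 ......##   
 ......##   
 #####      
            
            

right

            
            
            
            
......##.   
......##.   
......@..   
......##.   
......##.   
#####       
            
            

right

            
            
            
            
.....##.#   
.....##.#   
......@..   
.....##.#   
.....##.#   
####        
            
            

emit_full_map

......##.#
......##.#
.......@..
......##.#
......##.#
#####     

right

            
            
            
            
....##.##   
....##.##   
......@..   
....##.##   
....##.##   
###         
            
            

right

            
            
            
            
...##.###   
...##.###   
......@..   
...##.###   
...##.###   
##          
            
            

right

            
            
            
            
..##.####   
..##.####   
......@..   
..##.####   
..##.####   
#           
            
            

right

            
            
            
            
.##.#####   
.##.#####   
......@..   
.##.#####   
.##.#####   
            
            
            

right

            
            
            
            
##.######   
##.######   
......@..   
##.######   
##.######   
            
            
            

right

            
            
            
            
#.#######   
#.#######   
......@..   
#.#######   
#.#######   
            
            
            

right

            
            
            
            
.########   
.########   
......@..   
.########   
.########   
            
            
            

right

            
            
            
            
########.   
########.   
......@..   
########.   
########.   
            
            
            

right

            
            
            
            
#######.#   
#######.#   
......@..   
#######.#   
#######.#   
            
            
            

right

            
            
            
            
######.##   
######.##   
......@..   
######.##   
######.##   
            
            
            

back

            
            
            
######.##   
######.##   
.........   
######@##   
######.##   
    ##.##   
            
            
            

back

            
            
######.##   
######.##   
.........   
######.##   
######@##   
    ##.##   
    ##.##   
            
            
            

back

            
######.##   
######.##   
.........   
######.##   
######.##   
    ##@##   
    ##.##   
    ##.##   
            
            
            

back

######.##   
######.##   
.........   
######.##   
######.##   
    ##.##   
    ##@##   
    ##.##   
    ##.##   
            
            
            

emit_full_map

......##.########.##
......##.########.##
....................
......##.########.##
......##.########.##
#####          ##.##
               ##@##
               ##.##
               ##.##


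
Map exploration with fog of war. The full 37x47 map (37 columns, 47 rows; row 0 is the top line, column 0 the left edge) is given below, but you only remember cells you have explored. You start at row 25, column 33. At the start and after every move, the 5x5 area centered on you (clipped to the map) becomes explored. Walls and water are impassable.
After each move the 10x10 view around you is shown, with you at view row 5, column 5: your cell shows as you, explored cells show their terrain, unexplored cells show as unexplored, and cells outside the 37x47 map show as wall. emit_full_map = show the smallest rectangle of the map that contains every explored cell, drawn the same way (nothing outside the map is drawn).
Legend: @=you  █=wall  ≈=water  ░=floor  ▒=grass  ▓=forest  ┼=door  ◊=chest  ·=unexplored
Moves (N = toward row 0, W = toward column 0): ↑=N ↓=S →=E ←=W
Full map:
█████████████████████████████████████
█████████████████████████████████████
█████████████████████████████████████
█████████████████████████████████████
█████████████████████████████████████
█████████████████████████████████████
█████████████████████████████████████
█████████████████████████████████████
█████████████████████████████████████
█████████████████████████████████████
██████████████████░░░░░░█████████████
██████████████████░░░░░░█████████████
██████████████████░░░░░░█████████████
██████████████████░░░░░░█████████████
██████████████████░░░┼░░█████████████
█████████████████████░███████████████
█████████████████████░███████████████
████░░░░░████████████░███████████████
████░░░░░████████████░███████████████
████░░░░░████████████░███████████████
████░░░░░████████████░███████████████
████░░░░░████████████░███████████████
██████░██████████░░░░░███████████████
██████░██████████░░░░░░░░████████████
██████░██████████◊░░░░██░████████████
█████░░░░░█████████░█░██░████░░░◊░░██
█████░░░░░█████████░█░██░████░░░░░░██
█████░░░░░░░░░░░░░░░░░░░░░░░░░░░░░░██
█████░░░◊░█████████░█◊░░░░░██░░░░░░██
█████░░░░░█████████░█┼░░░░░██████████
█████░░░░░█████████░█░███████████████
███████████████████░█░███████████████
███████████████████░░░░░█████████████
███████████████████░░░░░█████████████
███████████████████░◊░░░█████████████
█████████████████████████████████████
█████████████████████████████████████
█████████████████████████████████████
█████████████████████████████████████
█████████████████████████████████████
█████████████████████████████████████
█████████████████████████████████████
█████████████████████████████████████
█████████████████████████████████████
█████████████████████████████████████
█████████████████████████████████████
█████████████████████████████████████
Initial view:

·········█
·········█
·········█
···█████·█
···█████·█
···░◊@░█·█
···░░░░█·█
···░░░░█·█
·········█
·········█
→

········██
········██
········██
··████████
··████████
··░◊░@████
··░░░░████
··░░░░████
········██
········██

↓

········██
········██
··████████
··████████
··░◊░░████
··░░░@████
··░░░░████
···░░░████
········██
········██

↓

········██
··████████
··████████
··░◊░░████
··░░░░████
··░░░@████
···░░░████
···███████
········██
········██

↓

··████████
··████████
··░◊░░████
··░░░░████
··░░░░████
···░░@████
···███████
···███████
········██
········██

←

···███████
···███████
···░◊░░███
···░░░░███
···░░░░███
···░░@░███
···███████
···███████
·········█
·········█

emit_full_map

██████
██████
░◊░░██
░░░░██
░░░░██
░░@░██
██████
██████

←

····██████
····██████
····░◊░░██
···░░░░░██
···░░░░░██
···░░@░░██
···███████
···███████
··········
··········

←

·····█████
·····█████
·····░◊░░█
···░░░░░░█
···░░░░░░█
···░░@░░░█
···███████
···███████
··········
··········

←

······████
······████
······░◊░░
···█░░░░░░
···░░░░░░░
···█░@░░░░
···███████
···███████
··········
··········

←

·······███
·······███
·······░◊░
···██░░░░░
···░░░░░░░
···██@░░░░
···███████
···███████
··········
··········

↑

··········
·······███
·······███
···██░░░◊░
···██░░░░░
···░░@░░░░
···██░░░░░
···███████
···███████
··········

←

··········
········██
········██
···███░░░◊
···███░░░░
···░░@░░░░
···░██░░░░
···░██████
····██████
··········

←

··········
·········█
·········█
···████░░░
···████░░░
···░░@░░░░
···░░██░░░
···░░█████
·····█████
··········

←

··········
··········
··········
···░████░░
···░████░░
···░░@░░░░
···░░░██░░
···░░░████
······████
··········

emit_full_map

·······██████
·······██████
░████░░░◊░░██
░████░░░░░░██
░░@░░░░░░░░██
░░░██░░░░░░██
░░░██████████
···██████████

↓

··········
··········
···░████░░
···░████░░
···░░░░░░░
···░░@██░░
···░░░████
···███████
··········
··········

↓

··········
···░████░░
···░████░░
···░░░░░░░
···░░░██░░
···░░@████
···███████
···█████··
··········
··········

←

··········
····░████░
····░████░
···░░░░░░░
···░░░░██░
···░░@░███
···███████
···██████·
··········
··········

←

··········
·····░████
·····░████
···░░░░░░░
···░░░░░██
···░░@░░██
···███████
···███████
··········
··········

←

··········
······░███
······░███
···░░░░░░░
···◊░░░░░█
···┼░@░░░█
···░██████
···░██████
··········
··········

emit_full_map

··········██████
··········██████
···░████░░░◊░░██
···░████░░░░░░██
░░░░░░░░░░░░░░██
◊░░░░░██░░░░░░██
┼░@░░░██████████
░███████████████
░███████········

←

··········
·······░██
·······░██
···░░░░░░░
···█◊░░░░░
···█┼@░░░░
···█░█████
···█░█████
··········
··········

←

··········
········░█
········░█
···░░░░░░░
···░█◊░░░░
···░█@░░░░
···░█░████
···░█░████
··········
··········

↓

········░█
········░█
···░░░░░░░
···░█◊░░░░
···░█┼░░░░
···░█@████
···░█░████
···░░░░░··
··········
··········

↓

········░█
···░░░░░░░
···░█◊░░░░
···░█┼░░░░
···░█░████
···░█@████
···░░░░░··
···░░░░░··
··········
··········

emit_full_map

············██████
············██████
·····░████░░░◊░░██
·····░████░░░░░░██
░░░░░░░░░░░░░░░░██
░█◊░░░░░██░░░░░░██
░█┼░░░░░██████████
░█░███████████████
░█@███████········
░░░░░·············
░░░░░·············

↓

···░░░░░░░
···░█◊░░░░
···░█┼░░░░
···░█░████
···░█░████
···░░@░░··
···░░░░░··
···░◊░░░··
··········
··········

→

··░░░░░░░░
··░█◊░░░░░
··░█┼░░░░░
··░█░█████
··░█░█████
··░░░@░█··
··░░░░░█··
··░◊░░░█··
··········
··········

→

·░░░░░░░░░
·░█◊░░░░░█
·░█┼░░░░░█
·░█░██████
·░█░██████
·░░░░@██··
·░░░░░██··
·░◊░░░██··
··········
··········

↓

·░█◊░░░░░█
·░█┼░░░░░█
·░█░██████
·░█░██████
·░░░░░██··
·░░░░@██··
·░◊░░░██··
···█████··
··········
··········

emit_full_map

············██████
············██████
·····░████░░░◊░░██
·····░████░░░░░░██
░░░░░░░░░░░░░░░░██
░█◊░░░░░██░░░░░░██
░█┼░░░░░██████████
░█░███████████████
░█░███████········
░░░░░██···········
░░░░@██···········
░◊░░░██···········
··█████···········


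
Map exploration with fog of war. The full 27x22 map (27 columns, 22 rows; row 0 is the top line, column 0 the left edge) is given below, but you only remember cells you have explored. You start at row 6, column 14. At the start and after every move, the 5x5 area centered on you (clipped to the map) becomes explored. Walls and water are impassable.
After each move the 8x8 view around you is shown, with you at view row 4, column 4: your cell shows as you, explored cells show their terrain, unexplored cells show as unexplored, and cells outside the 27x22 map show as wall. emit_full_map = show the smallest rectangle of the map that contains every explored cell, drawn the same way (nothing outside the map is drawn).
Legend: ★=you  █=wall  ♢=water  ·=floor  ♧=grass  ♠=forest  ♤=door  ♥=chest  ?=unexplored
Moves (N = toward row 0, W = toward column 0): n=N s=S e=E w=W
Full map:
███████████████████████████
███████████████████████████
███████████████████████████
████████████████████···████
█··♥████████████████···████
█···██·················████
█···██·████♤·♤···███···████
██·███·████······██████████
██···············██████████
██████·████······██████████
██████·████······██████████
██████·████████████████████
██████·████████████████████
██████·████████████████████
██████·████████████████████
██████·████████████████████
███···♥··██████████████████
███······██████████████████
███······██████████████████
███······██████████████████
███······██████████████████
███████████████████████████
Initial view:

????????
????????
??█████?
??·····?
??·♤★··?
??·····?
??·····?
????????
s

????????
??█████?
??·····?
??·♤···?
??··★··?
??·····?
??·····?
????????

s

??█████?
??·····?
??·♤···?
??·····?
??··★··?
??·····?
??·····?
????????

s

??·····?
??·♤···?
??·····?
??·····?
??··★··?
??·····?
??█████?
????????

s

??·♤···?
??·····?
??·····?
??·····?
??··★··?
??█████?
??█████?
????????

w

???·♤···
???·····
??······
??······
??··★···
??██████
??██████
????????

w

????·♤··
????····
??······
??█·····
??█·★···
??██████
??██████
????????

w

?????·♤·
?????···
??······
??██····
??██★···
??██████
??██████
????????

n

?????···
?????·♤·
??██····
??······
??██★···
??██····
??██████
??██████

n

?????███
?????···
??██♤·♤·
??██····
??··★···
??██····
??██····
??██████

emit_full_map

???█████
???·····
██♤·♤···
██······
··★·····
██······
██······
████████
████████

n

????????
?????███
??······
??██♤·♤·
??██★···
??······
??██····
??██····

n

????????
????????
??██████
??······
??██★·♤·
??██····
??······
??██····

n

????????
????????
??█████?
??██████
??··★···
??██♤·♤·
??██····
??······

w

????????
????????
??██████
??██████
??··★···
??███♤·♤
??███···
???·····

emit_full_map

██████???
█████████
··★······
███♤·♤···
███······
?········
?██······
?██······
?████████
?████████

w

????????
????????
??██████
??██████
??··★···
??████♤·
??████··
????····

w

????????
????????
??██████
??██████
??··★···
??·████♤
??·████·
?????···

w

????????
????????
??██████
??██████
??█·★···
??█·████
??█·████
??????··

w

????????
????????
??██████
??██████
??██★···
??██·███
??██·███
???????·

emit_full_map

██████████???
█████████████
██★··········
██·████♤·♤···
██·████······
?????········
?????██······
?????██······
?????████████
?????████████

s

????????
??██████
??██████
??██····
??██★███
??██·███
??······
???????█

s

??██████
??██████
??██····
??██·███
??██★███
??······
??██·███
???????█

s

??██████
??██····
??██·███
??██·███
??··★···
??██·███
??██·███
???????█

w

???█████
???██···
??·██·██
??███·██
??··★···
??███·██
??███·██
????????

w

????████
????██··
??··██·█
??·███·█
??··★···
??████·█
??████·█
????????

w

█????███
█????██·
█?···██·
█?█·███·
█?█·★···
█?█████·
█?█████·
█???????

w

██????██
██????██
███···██
████·███
████★···
████████
████████
██??????

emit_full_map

????██████████???
????█████████████
????██···········
█···██·████♤·♤···
██·███·████······
██★··············
██████·████······
██████·████······
?????????████████
?????????████████

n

██????██
██????██
███···██
███···██
████★███
████····
████████
████████

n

██??????
██????██
███··♥██
███···██
███·★·██
████·███
████····
████████

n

██??????
██??????
████████
███··♥██
███·★·██
███···██
████·███
████····

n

██??????
██??????
███████?
████████
███·★♥██
███···██
███···██
████·███

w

███?????
███?????
████████
████████
████★·♥█
████···█
████···█
█████·██

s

███?????
████████
████████
████··♥█
████★··█
████···█
█████·██
█████···

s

████████
████████
████··♥█
████···█
████★··█
█████·██
█████···
████████

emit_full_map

█████????????????
██████████████???
█··♥█████████████
█···██···········
█★··██·████♤·♤···
██·███·████······
██···············
██████·████······
██████·████······
?????????████████
?????????████████

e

███████?
████████
███··♥██
███···██
███·★·██
████·███
████····
████████

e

██████??
████████
██··♥███
██···██·
██··★██·
███·███·
███·····
███████·

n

█???????
██████??
████████
██··♥███
██··★██·
██···██·
███·███·
███·····

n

█???????
█???????
███████?
████████
██··★███
██···██·
██···██·
███·███·

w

██??????
██??????
████████
████████
███·★♥██
███···██
███···██
████·███

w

███?????
███?????
████████
████████
████★·♥█
████···█
████···█
█████·██

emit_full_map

██████???????????
██████████████???
█★·♥█████████████
█···██···········
█···██·████♤·♤···
██·███·████······
██···············
██████·████······
██████·████······
?????????████████
?????????████████


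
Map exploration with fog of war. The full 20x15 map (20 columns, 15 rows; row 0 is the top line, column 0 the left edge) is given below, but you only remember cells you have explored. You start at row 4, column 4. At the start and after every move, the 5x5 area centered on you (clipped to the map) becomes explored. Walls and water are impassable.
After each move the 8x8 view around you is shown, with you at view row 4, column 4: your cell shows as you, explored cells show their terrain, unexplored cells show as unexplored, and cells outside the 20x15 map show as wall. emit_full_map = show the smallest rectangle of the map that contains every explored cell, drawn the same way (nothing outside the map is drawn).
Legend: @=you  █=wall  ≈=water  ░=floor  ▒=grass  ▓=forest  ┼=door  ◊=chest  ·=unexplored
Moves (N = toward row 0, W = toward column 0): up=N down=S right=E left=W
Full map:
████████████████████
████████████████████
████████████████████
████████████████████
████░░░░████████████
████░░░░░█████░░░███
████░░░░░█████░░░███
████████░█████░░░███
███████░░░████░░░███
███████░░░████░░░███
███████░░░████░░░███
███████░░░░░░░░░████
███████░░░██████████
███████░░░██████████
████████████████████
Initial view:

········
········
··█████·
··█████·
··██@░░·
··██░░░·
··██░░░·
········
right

········
········
·██████·
·██████·
·██░@░░·
·██░░░░·
·██░░░░·
········

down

········
·██████·
·██████·
·██░░░░·
·██░@░░·
·██░░░░·
··█████·
········

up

········
········
·██████·
·██████·
·██░@░░·
·██░░░░·
·██░░░░·
··█████·

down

········
·██████·
·██████·
·██░░░░·
·██░@░░·
·██░░░░·
··█████·
········

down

·██████·
·██████·
·██░░░░·
·██░░░░·
·██░@░░·
··█████·
··████░·
········

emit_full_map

██████
██████
██░░░░
██░░░░
██░@░░
·█████
·████░

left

··██████
··██████
··██░░░░
··██░░░░
··██@░░░
··██████
··█████░
········

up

········
··██████
··██████
··██░░░░
··██@░░░
··██░░░░
··██████
··█████░

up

········
········
··██████
··██████
··██@░░░
··██░░░░
··██░░░░
··██████

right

········
········
·██████·
·██████·
·██░@░░·
·██░░░░·
·██░░░░·
·██████·

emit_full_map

██████
██████
██░@░░
██░░░░
██░░░░
██████
█████░


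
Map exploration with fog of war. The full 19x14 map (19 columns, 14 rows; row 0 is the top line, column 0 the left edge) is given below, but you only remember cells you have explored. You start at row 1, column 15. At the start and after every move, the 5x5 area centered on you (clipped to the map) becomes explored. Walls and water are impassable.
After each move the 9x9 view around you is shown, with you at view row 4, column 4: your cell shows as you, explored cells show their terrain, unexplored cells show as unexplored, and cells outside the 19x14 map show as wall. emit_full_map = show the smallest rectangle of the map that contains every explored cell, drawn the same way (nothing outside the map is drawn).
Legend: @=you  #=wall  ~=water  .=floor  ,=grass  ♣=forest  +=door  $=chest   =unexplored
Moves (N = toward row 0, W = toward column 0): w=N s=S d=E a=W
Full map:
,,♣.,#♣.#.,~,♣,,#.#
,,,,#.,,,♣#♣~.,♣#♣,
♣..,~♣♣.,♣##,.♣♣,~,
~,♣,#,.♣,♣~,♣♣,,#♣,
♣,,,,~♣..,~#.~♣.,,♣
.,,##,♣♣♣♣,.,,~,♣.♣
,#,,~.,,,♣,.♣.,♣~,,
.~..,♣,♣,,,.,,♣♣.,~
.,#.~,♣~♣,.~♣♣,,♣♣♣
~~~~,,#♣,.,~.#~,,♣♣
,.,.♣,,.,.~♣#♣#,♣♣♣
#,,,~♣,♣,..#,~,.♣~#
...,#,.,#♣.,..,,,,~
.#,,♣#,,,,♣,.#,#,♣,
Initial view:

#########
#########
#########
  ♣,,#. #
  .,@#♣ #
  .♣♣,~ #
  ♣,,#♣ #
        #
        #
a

#########
#########
#########
  ,♣,,#. 
  ~.@♣#♣ 
  ,.♣♣,~ 
  ♣♣,,#♣ 
         
         

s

#########
#########
  ,♣,,#. 
  ~.,♣#♣ 
  ,.@♣,~ 
  ♣♣,,#♣ 
  .~♣.,  
         
         

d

#########
#########
 ,♣,,#. #
 ~.,♣#♣ #
 ,.♣@,~ #
 ♣♣,,#♣ #
 .~♣.,, #
        #
        #

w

#########
#########
#########
 ,♣,,#. #
 ~.,@#♣ #
 ,.♣♣,~ #
 ♣♣,,#♣ #
 .~♣.,, #
        #

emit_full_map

,♣,,#.
~.,@#♣
,.♣♣,~
♣♣,,#♣
.~♣.,,

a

#########
#########
#########
  ,♣,,#. 
  ~.@♣#♣ 
  ,.♣♣,~ 
  ♣♣,,#♣ 
  .~♣.,, 
         

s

#########
#########
  ,♣,,#. 
  ~.,♣#♣ 
  ,.@♣,~ 
  ♣♣,,#♣ 
  .~♣.,, 
         
         

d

#########
#########
 ,♣,,#. #
 ~.,♣#♣ #
 ,.♣@,~ #
 ♣♣,,#♣ #
 .~♣.,, #
        #
        #

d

#########
#########
,♣,,#.###
~.,♣#♣,##
,.♣♣@~,##
♣♣,,#♣,##
.~♣.,,♣##
       ##
       ##

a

#########
#########
 ,♣,,#.##
 ~.,♣#♣,#
 ,.♣@,~,#
 ♣♣,,#♣,#
 .~♣.,,♣#
        #
        #

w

#########
#########
#########
 ,♣,,#.##
 ~.,@#♣,#
 ,.♣♣,~,#
 ♣♣,,#♣,#
 .~♣.,,♣#
        #

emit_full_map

,♣,,#.#
~.,@#♣,
,.♣♣,~,
♣♣,,#♣,
.~♣.,,♣

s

#########
#########
 ,♣,,#.##
 ~.,♣#♣,#
 ,.♣@,~,#
 ♣♣,,#♣,#
 .~♣.,,♣#
        #
        #

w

#########
#########
#########
 ,♣,,#.##
 ~.,@#♣,#
 ,.♣♣,~,#
 ♣♣,,#♣,#
 .~♣.,,♣#
        #


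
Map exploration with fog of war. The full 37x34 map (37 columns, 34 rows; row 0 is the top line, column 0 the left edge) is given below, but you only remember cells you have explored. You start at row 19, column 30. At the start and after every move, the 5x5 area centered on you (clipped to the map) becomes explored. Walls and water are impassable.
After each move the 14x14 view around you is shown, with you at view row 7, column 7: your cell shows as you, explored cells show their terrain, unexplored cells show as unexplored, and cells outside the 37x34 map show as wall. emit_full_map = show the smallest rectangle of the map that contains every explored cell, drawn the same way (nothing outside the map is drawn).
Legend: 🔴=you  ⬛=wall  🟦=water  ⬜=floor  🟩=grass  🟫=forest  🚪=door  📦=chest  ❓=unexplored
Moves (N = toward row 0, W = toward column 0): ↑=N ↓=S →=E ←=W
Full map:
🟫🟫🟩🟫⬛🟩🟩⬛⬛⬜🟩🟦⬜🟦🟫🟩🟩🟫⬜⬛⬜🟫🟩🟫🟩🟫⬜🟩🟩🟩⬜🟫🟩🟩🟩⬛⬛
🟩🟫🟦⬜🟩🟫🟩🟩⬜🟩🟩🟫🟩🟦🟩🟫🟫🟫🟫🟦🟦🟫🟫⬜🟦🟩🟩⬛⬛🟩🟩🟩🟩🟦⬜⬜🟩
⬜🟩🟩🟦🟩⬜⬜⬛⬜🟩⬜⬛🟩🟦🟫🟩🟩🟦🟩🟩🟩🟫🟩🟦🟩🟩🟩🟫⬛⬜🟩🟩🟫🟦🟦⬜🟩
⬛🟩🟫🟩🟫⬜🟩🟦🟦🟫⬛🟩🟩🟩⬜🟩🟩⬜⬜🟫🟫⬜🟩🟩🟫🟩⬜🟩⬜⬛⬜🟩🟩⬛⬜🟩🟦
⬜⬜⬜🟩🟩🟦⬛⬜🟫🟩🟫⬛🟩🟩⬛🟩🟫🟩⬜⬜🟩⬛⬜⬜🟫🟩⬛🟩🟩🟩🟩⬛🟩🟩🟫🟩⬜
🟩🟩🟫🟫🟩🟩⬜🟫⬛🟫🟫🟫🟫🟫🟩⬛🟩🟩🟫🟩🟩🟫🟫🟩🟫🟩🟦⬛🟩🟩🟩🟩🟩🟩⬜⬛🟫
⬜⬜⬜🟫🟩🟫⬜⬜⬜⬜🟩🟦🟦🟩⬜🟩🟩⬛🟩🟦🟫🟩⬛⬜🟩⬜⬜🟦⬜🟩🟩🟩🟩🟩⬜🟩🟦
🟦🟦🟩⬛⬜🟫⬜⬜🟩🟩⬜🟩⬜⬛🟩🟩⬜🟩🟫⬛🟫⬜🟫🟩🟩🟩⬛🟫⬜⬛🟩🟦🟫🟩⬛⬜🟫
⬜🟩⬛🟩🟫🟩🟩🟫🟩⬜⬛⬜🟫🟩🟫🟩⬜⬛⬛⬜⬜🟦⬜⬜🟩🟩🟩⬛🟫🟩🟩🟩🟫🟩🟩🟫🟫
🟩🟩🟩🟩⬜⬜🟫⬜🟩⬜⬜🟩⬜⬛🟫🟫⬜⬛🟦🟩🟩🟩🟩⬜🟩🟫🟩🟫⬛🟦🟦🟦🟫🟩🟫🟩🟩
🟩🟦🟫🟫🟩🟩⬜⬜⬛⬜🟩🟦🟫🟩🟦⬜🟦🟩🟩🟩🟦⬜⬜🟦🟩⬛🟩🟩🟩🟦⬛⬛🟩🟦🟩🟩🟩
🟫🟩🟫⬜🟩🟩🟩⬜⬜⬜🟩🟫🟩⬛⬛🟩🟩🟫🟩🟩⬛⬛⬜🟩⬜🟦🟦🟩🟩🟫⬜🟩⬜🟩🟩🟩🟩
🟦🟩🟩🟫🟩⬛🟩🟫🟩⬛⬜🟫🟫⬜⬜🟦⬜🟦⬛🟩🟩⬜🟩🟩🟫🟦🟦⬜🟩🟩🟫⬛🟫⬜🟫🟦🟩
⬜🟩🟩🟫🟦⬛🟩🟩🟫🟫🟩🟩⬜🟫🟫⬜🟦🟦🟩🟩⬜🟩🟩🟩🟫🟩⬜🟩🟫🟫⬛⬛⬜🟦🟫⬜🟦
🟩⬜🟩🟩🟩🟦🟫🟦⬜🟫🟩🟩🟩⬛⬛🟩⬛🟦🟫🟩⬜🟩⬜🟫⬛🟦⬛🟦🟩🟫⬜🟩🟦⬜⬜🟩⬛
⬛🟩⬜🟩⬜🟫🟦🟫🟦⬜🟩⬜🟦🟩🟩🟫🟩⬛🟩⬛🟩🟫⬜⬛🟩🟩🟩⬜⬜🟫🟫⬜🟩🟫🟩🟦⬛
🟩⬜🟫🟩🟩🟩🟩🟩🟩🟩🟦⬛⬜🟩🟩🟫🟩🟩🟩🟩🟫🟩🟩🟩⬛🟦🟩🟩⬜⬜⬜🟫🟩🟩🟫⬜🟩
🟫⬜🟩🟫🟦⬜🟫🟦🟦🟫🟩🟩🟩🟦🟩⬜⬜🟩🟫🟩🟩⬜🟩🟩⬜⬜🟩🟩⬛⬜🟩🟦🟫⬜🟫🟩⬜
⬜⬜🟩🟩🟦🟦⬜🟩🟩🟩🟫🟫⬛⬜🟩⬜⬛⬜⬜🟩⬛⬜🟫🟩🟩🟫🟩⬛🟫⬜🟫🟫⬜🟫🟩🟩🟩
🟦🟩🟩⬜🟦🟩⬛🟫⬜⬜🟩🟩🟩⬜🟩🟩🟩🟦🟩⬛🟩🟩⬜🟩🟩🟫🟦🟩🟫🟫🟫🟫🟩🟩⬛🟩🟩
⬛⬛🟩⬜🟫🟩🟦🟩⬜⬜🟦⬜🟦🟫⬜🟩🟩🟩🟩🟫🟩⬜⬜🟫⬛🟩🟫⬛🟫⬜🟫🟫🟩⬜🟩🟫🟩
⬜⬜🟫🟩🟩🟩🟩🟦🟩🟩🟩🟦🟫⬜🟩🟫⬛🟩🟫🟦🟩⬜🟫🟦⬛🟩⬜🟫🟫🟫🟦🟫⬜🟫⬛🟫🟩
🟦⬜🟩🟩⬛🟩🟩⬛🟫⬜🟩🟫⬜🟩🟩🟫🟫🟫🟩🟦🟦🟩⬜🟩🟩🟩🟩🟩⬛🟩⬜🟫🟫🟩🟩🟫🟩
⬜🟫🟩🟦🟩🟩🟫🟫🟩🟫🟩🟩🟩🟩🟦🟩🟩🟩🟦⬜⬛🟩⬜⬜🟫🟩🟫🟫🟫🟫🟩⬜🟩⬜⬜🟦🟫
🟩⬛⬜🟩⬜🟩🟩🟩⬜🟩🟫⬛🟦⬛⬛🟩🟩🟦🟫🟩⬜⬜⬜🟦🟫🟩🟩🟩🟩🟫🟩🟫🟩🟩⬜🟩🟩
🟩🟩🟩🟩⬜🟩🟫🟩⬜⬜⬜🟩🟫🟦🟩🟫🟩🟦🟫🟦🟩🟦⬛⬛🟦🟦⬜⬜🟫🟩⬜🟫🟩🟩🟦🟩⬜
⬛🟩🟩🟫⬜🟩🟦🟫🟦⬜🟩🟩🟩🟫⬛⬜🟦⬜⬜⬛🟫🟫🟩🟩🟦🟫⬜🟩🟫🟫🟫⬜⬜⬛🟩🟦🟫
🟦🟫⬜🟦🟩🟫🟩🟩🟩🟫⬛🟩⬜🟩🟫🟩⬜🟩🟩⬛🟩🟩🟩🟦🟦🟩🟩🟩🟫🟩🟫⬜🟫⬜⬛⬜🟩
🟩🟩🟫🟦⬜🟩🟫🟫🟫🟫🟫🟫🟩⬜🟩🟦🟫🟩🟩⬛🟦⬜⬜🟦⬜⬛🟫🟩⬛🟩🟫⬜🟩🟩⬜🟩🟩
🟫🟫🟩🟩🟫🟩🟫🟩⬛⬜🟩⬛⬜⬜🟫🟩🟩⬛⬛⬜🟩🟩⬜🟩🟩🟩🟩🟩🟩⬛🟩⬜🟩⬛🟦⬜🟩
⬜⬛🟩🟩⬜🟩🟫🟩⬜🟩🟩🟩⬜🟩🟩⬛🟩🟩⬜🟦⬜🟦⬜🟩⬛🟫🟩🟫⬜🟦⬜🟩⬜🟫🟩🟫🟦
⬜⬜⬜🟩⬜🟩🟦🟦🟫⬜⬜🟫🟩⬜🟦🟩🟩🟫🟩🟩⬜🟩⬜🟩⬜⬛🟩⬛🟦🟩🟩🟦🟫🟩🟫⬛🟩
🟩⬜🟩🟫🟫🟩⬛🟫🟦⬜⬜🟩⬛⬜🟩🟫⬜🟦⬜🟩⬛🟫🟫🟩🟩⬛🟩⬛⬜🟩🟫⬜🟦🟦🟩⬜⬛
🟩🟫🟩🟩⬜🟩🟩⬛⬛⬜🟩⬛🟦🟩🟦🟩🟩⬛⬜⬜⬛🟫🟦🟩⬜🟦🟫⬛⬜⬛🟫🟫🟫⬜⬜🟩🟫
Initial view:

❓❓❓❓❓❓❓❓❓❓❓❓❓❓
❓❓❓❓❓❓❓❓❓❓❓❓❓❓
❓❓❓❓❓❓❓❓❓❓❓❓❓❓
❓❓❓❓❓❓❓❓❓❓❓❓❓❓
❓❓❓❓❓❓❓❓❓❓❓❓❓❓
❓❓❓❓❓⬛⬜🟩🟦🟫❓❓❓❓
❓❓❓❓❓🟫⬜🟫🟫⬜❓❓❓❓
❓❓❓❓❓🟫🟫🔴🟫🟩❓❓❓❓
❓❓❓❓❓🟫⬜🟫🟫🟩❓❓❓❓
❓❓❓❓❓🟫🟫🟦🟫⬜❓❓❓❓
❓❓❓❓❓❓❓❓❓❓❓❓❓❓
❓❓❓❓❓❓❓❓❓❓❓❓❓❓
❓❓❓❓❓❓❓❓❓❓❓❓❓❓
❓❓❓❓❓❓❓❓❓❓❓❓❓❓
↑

❓❓❓❓❓❓❓❓❓❓❓❓❓❓
❓❓❓❓❓❓❓❓❓❓❓❓❓❓
❓❓❓❓❓❓❓❓❓❓❓❓❓❓
❓❓❓❓❓❓❓❓❓❓❓❓❓❓
❓❓❓❓❓❓❓❓❓❓❓❓❓❓
❓❓❓❓❓⬜⬜⬜🟫🟩❓❓❓❓
❓❓❓❓❓⬛⬜🟩🟦🟫❓❓❓❓
❓❓❓❓❓🟫⬜🔴🟫⬜❓❓❓❓
❓❓❓❓❓🟫🟫🟫🟫🟩❓❓❓❓
❓❓❓❓❓🟫⬜🟫🟫🟩❓❓❓❓
❓❓❓❓❓🟫🟫🟦🟫⬜❓❓❓❓
❓❓❓❓❓❓❓❓❓❓❓❓❓❓
❓❓❓❓❓❓❓❓❓❓❓❓❓❓
❓❓❓❓❓❓❓❓❓❓❓❓❓❓

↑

❓❓❓❓❓❓❓❓❓❓❓❓❓❓
❓❓❓❓❓❓❓❓❓❓❓❓❓❓
❓❓❓❓❓❓❓❓❓❓❓❓❓❓
❓❓❓❓❓❓❓❓❓❓❓❓❓❓
❓❓❓❓❓❓❓❓❓❓❓❓❓❓
❓❓❓❓❓⬜🟫🟫⬜🟩❓❓❓❓
❓❓❓❓❓⬜⬜⬜🟫🟩❓❓❓❓
❓❓❓❓❓⬛⬜🔴🟦🟫❓❓❓❓
❓❓❓❓❓🟫⬜🟫🟫⬜❓❓❓❓
❓❓❓❓❓🟫🟫🟫🟫🟩❓❓❓❓
❓❓❓❓❓🟫⬜🟫🟫🟩❓❓❓❓
❓❓❓❓❓🟫🟫🟦🟫⬜❓❓❓❓
❓❓❓❓❓❓❓❓❓❓❓❓❓❓
❓❓❓❓❓❓❓❓❓❓❓❓❓❓

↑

❓❓❓❓❓❓❓❓❓❓❓❓❓❓
❓❓❓❓❓❓❓❓❓❓❓❓❓❓
❓❓❓❓❓❓❓❓❓❓❓❓❓❓
❓❓❓❓❓❓❓❓❓❓❓❓❓❓
❓❓❓❓❓❓❓❓❓❓❓❓❓❓
❓❓❓❓❓🟩🟫⬜🟩🟦❓❓❓❓
❓❓❓❓❓⬜🟫🟫⬜🟩❓❓❓❓
❓❓❓❓❓⬜⬜🔴🟫🟩❓❓❓❓
❓❓❓❓❓⬛⬜🟩🟦🟫❓❓❓❓
❓❓❓❓❓🟫⬜🟫🟫⬜❓❓❓❓
❓❓❓❓❓🟫🟫🟫🟫🟩❓❓❓❓
❓❓❓❓❓🟫⬜🟫🟫🟩❓❓❓❓
❓❓❓❓❓🟫🟫🟦🟫⬜❓❓❓❓
❓❓❓❓❓❓❓❓❓❓❓❓❓❓

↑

❓❓❓❓❓❓❓❓❓❓❓❓❓❓
❓❓❓❓❓❓❓❓❓❓❓❓❓❓
❓❓❓❓❓❓❓❓❓❓❓❓❓❓
❓❓❓❓❓❓❓❓❓❓❓❓❓❓
❓❓❓❓❓❓❓❓❓❓❓❓❓❓
❓❓❓❓❓🟫🟫⬛⬛⬜❓❓❓❓
❓❓❓❓❓🟩🟫⬜🟩🟦❓❓❓❓
❓❓❓❓❓⬜🟫🔴⬜🟩❓❓❓❓
❓❓❓❓❓⬜⬜⬜🟫🟩❓❓❓❓
❓❓❓❓❓⬛⬜🟩🟦🟫❓❓❓❓
❓❓❓❓❓🟫⬜🟫🟫⬜❓❓❓❓
❓❓❓❓❓🟫🟫🟫🟫🟩❓❓❓❓
❓❓❓❓❓🟫⬜🟫🟫🟩❓❓❓❓
❓❓❓❓❓🟫🟫🟦🟫⬜❓❓❓❓

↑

❓❓❓❓❓❓❓❓❓❓❓❓❓❓
❓❓❓❓❓❓❓❓❓❓❓❓❓❓
❓❓❓❓❓❓❓❓❓❓❓❓❓❓
❓❓❓❓❓❓❓❓❓❓❓❓❓❓
❓❓❓❓❓❓❓❓❓❓❓❓❓❓
❓❓❓❓❓🟩🟩🟫⬛🟫❓❓❓❓
❓❓❓❓❓🟫🟫⬛⬛⬜❓❓❓❓
❓❓❓❓❓🟩🟫🔴🟩🟦❓❓❓❓
❓❓❓❓❓⬜🟫🟫⬜🟩❓❓❓❓
❓❓❓❓❓⬜⬜⬜🟫🟩❓❓❓❓
❓❓❓❓❓⬛⬜🟩🟦🟫❓❓❓❓
❓❓❓❓❓🟫⬜🟫🟫⬜❓❓❓❓
❓❓❓❓❓🟫🟫🟫🟫🟩❓❓❓❓
❓❓❓❓❓🟫⬜🟫🟫🟩❓❓❓❓

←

❓❓❓❓❓❓❓❓❓❓❓❓❓❓
❓❓❓❓❓❓❓❓❓❓❓❓❓❓
❓❓❓❓❓❓❓❓❓❓❓❓❓❓
❓❓❓❓❓❓❓❓❓❓❓❓❓❓
❓❓❓❓❓❓❓❓❓❓❓❓❓❓
❓❓❓❓❓⬜🟩🟩🟫⬛🟫❓❓❓
❓❓❓❓❓🟩🟫🟫⬛⬛⬜❓❓❓
❓❓❓❓❓🟦🟩🔴⬜🟩🟦❓❓❓
❓❓❓❓❓⬜⬜🟫🟫⬜🟩❓❓❓
❓❓❓❓❓🟩⬜⬜⬜🟫🟩❓❓❓
❓❓❓❓❓❓⬛⬜🟩🟦🟫❓❓❓
❓❓❓❓❓❓🟫⬜🟫🟫⬜❓❓❓
❓❓❓❓❓❓🟫🟫🟫🟫🟩❓❓❓
❓❓❓❓❓❓🟫⬜🟫🟫🟩❓❓❓

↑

❓❓❓❓❓❓❓❓❓❓❓❓❓❓
❓❓❓❓❓❓❓❓❓❓❓❓❓❓
❓❓❓❓❓❓❓❓❓❓❓❓❓❓
❓❓❓❓❓❓❓❓❓❓❓❓❓❓
❓❓❓❓❓❓❓❓❓❓❓❓❓❓
❓❓❓❓❓🟩🟩🟫⬜🟩❓❓❓❓
❓❓❓❓❓⬜🟩🟩🟫⬛🟫❓❓❓
❓❓❓❓❓🟩🟫🔴⬛⬛⬜❓❓❓
❓❓❓❓❓🟦🟩🟫⬜🟩🟦❓❓❓
❓❓❓❓❓⬜⬜🟫🟫⬜🟩❓❓❓
❓❓❓❓❓🟩⬜⬜⬜🟫🟩❓❓❓
❓❓❓❓❓❓⬛⬜🟩🟦🟫❓❓❓
❓❓❓❓❓❓🟫⬜🟫🟫⬜❓❓❓
❓❓❓❓❓❓🟫🟫🟫🟫🟩❓❓❓

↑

❓❓❓❓❓❓❓❓❓❓❓❓❓❓
❓❓❓❓❓❓❓❓❓❓❓❓❓❓
❓❓❓❓❓❓❓❓❓❓❓❓❓❓
❓❓❓❓❓❓❓❓❓❓❓❓❓❓
❓❓❓❓❓❓❓❓❓❓❓❓❓❓
❓❓❓❓❓🟩🟩🟦⬛⬛❓❓❓❓
❓❓❓❓❓🟩🟩🟫⬜🟩❓❓❓❓
❓❓❓❓❓⬜🟩🔴🟫⬛🟫❓❓❓
❓❓❓❓❓🟩🟫🟫⬛⬛⬜❓❓❓
❓❓❓❓❓🟦🟩🟫⬜🟩🟦❓❓❓
❓❓❓❓❓⬜⬜🟫🟫⬜🟩❓❓❓
❓❓❓❓❓🟩⬜⬜⬜🟫🟩❓❓❓
❓❓❓❓❓❓⬛⬜🟩🟦🟫❓❓❓
❓❓❓❓❓❓🟫⬜🟫🟫⬜❓❓❓

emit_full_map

🟩🟩🟦⬛⬛❓
🟩🟩🟫⬜🟩❓
⬜🟩🔴🟫⬛🟫
🟩🟫🟫⬛⬛⬜
🟦🟩🟫⬜🟩🟦
⬜⬜🟫🟫⬜🟩
🟩⬜⬜⬜🟫🟩
❓⬛⬜🟩🟦🟫
❓🟫⬜🟫🟫⬜
❓🟫🟫🟫🟫🟩
❓🟫⬜🟫🟫🟩
❓🟫🟫🟦🟫⬜

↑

❓❓❓❓❓❓❓❓❓❓❓❓❓❓
❓❓❓❓❓❓❓❓❓❓❓❓❓❓
❓❓❓❓❓❓❓❓❓❓❓❓❓❓
❓❓❓❓❓❓❓❓❓❓❓❓❓❓
❓❓❓❓❓❓❓❓❓❓❓❓❓❓
❓❓❓❓❓🟫⬛🟦🟦🟦❓❓❓❓
❓❓❓❓❓🟩🟩🟦⬛⬛❓❓❓❓
❓❓❓❓❓🟩🟩🔴⬜🟩❓❓❓❓
❓❓❓❓❓⬜🟩🟩🟫⬛🟫❓❓❓
❓❓❓❓❓🟩🟫🟫⬛⬛⬜❓❓❓
❓❓❓❓❓🟦🟩🟫⬜🟩🟦❓❓❓
❓❓❓❓❓⬜⬜🟫🟫⬜🟩❓❓❓
❓❓❓❓❓🟩⬜⬜⬜🟫🟩❓❓❓
❓❓❓❓❓❓⬛⬜🟩🟦🟫❓❓❓

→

❓❓❓❓❓❓❓❓❓❓❓❓❓❓
❓❓❓❓❓❓❓❓❓❓❓❓❓❓
❓❓❓❓❓❓❓❓❓❓❓❓❓❓
❓❓❓❓❓❓❓❓❓❓❓❓❓❓
❓❓❓❓❓❓❓❓❓❓❓❓❓❓
❓❓❓❓🟫⬛🟦🟦🟦🟫❓❓❓❓
❓❓❓❓🟩🟩🟦⬛⬛🟩❓❓❓❓
❓❓❓❓🟩🟩🟫🔴🟩⬜❓❓❓❓
❓❓❓❓⬜🟩🟩🟫⬛🟫❓❓❓❓
❓❓❓❓🟩🟫🟫⬛⬛⬜❓❓❓❓
❓❓❓❓🟦🟩🟫⬜🟩🟦❓❓❓❓
❓❓❓❓⬜⬜🟫🟫⬜🟩❓❓❓❓
❓❓❓❓🟩⬜⬜⬜🟫🟩❓❓❓❓
❓❓❓❓❓⬛⬜🟩🟦🟫❓❓❓❓

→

❓❓❓❓❓❓❓❓❓❓❓❓❓⬛
❓❓❓❓❓❓❓❓❓❓❓❓❓⬛
❓❓❓❓❓❓❓❓❓❓❓❓❓⬛
❓❓❓❓❓❓❓❓❓❓❓❓❓⬛
❓❓❓❓❓❓❓❓❓❓❓❓❓⬛
❓❓❓🟫⬛🟦🟦🟦🟫🟩❓❓❓⬛
❓❓❓🟩🟩🟦⬛⬛🟩🟦❓❓❓⬛
❓❓❓🟩🟩🟫⬜🔴⬜🟩❓❓❓⬛
❓❓❓⬜🟩🟩🟫⬛🟫⬜❓❓❓⬛
❓❓❓🟩🟫🟫⬛⬛⬜🟦❓❓❓⬛
❓❓❓🟦🟩🟫⬜🟩🟦❓❓❓❓⬛
❓❓❓⬜⬜🟫🟫⬜🟩❓❓❓❓⬛
❓❓❓🟩⬜⬜⬜🟫🟩❓❓❓❓⬛
❓❓❓❓⬛⬜🟩🟦🟫❓❓❓❓⬛

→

❓❓❓❓❓❓❓❓❓❓❓❓⬛⬛
❓❓❓❓❓❓❓❓❓❓❓❓⬛⬛
❓❓❓❓❓❓❓❓❓❓❓❓⬛⬛
❓❓❓❓❓❓❓❓❓❓❓❓⬛⬛
❓❓❓❓❓❓❓❓❓❓❓❓⬛⬛
❓❓🟫⬛🟦🟦🟦🟫🟩🟫❓❓⬛⬛
❓❓🟩🟩🟦⬛⬛🟩🟦🟩❓❓⬛⬛
❓❓🟩🟩🟫⬜🟩🔴🟩🟩❓❓⬛⬛
❓❓⬜🟩🟩🟫⬛🟫⬜🟫❓❓⬛⬛
❓❓🟩🟫🟫⬛⬛⬜🟦🟫❓❓⬛⬛
❓❓🟦🟩🟫⬜🟩🟦❓❓❓❓⬛⬛
❓❓⬜⬜🟫🟫⬜🟩❓❓❓❓⬛⬛
❓❓🟩⬜⬜⬜🟫🟩❓❓❓❓⬛⬛
❓❓❓⬛⬜🟩🟦🟫❓❓❓❓⬛⬛

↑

❓❓❓❓❓❓❓❓❓❓❓❓⬛⬛
❓❓❓❓❓❓❓❓❓❓❓❓⬛⬛
❓❓❓❓❓❓❓❓❓❓❓❓⬛⬛
❓❓❓❓❓❓❓❓❓❓❓❓⬛⬛
❓❓❓❓❓❓❓❓❓❓❓❓⬛⬛
❓❓❓❓❓🟩🟩🟫🟩🟩❓❓⬛⬛
❓❓🟫⬛🟦🟦🟦🟫🟩🟫❓❓⬛⬛
❓❓🟩🟩🟦⬛⬛🔴🟦🟩❓❓⬛⬛
❓❓🟩🟩🟫⬜🟩⬜🟩🟩❓❓⬛⬛
❓❓⬜🟩🟩🟫⬛🟫⬜🟫❓❓⬛⬛
❓❓🟩🟫🟫⬛⬛⬜🟦🟫❓❓⬛⬛
❓❓🟦🟩🟫⬜🟩🟦❓❓❓❓⬛⬛
❓❓⬜⬜🟫🟫⬜🟩❓❓❓❓⬛⬛
❓❓🟩⬜⬜⬜🟫🟩❓❓❓❓⬛⬛

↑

❓❓❓❓❓❓❓❓❓❓❓❓⬛⬛
❓❓❓❓❓❓❓❓❓❓❓❓⬛⬛
❓❓❓❓❓❓❓❓❓❓❓❓⬛⬛
❓❓❓❓❓❓❓❓❓❓❓❓⬛⬛
❓❓❓❓❓❓❓❓❓❓❓❓⬛⬛
❓❓❓❓❓🟩🟦🟫🟩⬛❓❓⬛⬛
❓❓❓❓❓🟩🟩🟫🟩🟩❓❓⬛⬛
❓❓🟫⬛🟦🟦🟦🔴🟩🟫❓❓⬛⬛
❓❓🟩🟩🟦⬛⬛🟩🟦🟩❓❓⬛⬛
❓❓🟩🟩🟫⬜🟩⬜🟩🟩❓❓⬛⬛
❓❓⬜🟩🟩🟫⬛🟫⬜🟫❓❓⬛⬛
❓❓🟩🟫🟫⬛⬛⬜🟦🟫❓❓⬛⬛
❓❓🟦🟩🟫⬜🟩🟦❓❓❓❓⬛⬛
❓❓⬜⬜🟫🟫⬜🟩❓❓❓❓⬛⬛

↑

❓❓❓❓❓❓❓❓❓❓❓❓⬛⬛
❓❓❓❓❓❓❓❓❓❓❓❓⬛⬛
❓❓❓❓❓❓❓❓❓❓❓❓⬛⬛
❓❓❓❓❓❓❓❓❓❓❓❓⬛⬛
❓❓❓❓❓❓❓❓❓❓❓❓⬛⬛
❓❓❓❓❓🟩🟩🟩🟩⬜❓❓⬛⬛
❓❓❓❓❓🟩🟦🟫🟩⬛❓❓⬛⬛
❓❓❓❓❓🟩🟩🔴🟩🟩❓❓⬛⬛
❓❓🟫⬛🟦🟦🟦🟫🟩🟫❓❓⬛⬛
❓❓🟩🟩🟦⬛⬛🟩🟦🟩❓❓⬛⬛
❓❓🟩🟩🟫⬜🟩⬜🟩🟩❓❓⬛⬛
❓❓⬜🟩🟩🟫⬛🟫⬜🟫❓❓⬛⬛
❓❓🟩🟫🟫⬛⬛⬜🟦🟫❓❓⬛⬛
❓❓🟦🟩🟫⬜🟩🟦❓❓❓❓⬛⬛

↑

❓❓❓❓❓❓❓❓❓❓❓❓⬛⬛
❓❓❓❓❓❓❓❓❓❓❓❓⬛⬛
❓❓❓❓❓❓❓❓❓❓❓❓⬛⬛
❓❓❓❓❓❓❓❓❓❓❓❓⬛⬛
❓❓❓❓❓❓❓❓❓❓❓❓⬛⬛
❓❓❓❓❓🟩🟩🟩🟩⬜❓❓⬛⬛
❓❓❓❓❓🟩🟩🟩🟩⬜❓❓⬛⬛
❓❓❓❓❓🟩🟦🔴🟩⬛❓❓⬛⬛
❓❓❓❓❓🟩🟩🟫🟩🟩❓❓⬛⬛
❓❓🟫⬛🟦🟦🟦🟫🟩🟫❓❓⬛⬛
❓❓🟩🟩🟦⬛⬛🟩🟦🟩❓❓⬛⬛
❓❓🟩🟩🟫⬜🟩⬜🟩🟩❓❓⬛⬛
❓❓⬜🟩🟩🟫⬛🟫⬜🟫❓❓⬛⬛
❓❓🟩🟫🟫⬛⬛⬜🟦🟫❓❓⬛⬛

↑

⬛⬛⬛⬛⬛⬛⬛⬛⬛⬛⬛⬛⬛⬛
❓❓❓❓❓❓❓❓❓❓❓❓⬛⬛
❓❓❓❓❓❓❓❓❓❓❓❓⬛⬛
❓❓❓❓❓❓❓❓❓❓❓❓⬛⬛
❓❓❓❓❓❓❓❓❓❓❓❓⬛⬛
❓❓❓❓❓🟩⬛🟩🟩🟫❓❓⬛⬛
❓❓❓❓❓🟩🟩🟩🟩⬜❓❓⬛⬛
❓❓❓❓❓🟩🟩🔴🟩⬜❓❓⬛⬛
❓❓❓❓❓🟩🟦🟫🟩⬛❓❓⬛⬛
❓❓❓❓❓🟩🟩🟫🟩🟩❓❓⬛⬛
❓❓🟫⬛🟦🟦🟦🟫🟩🟫❓❓⬛⬛
❓❓🟩🟩🟦⬛⬛🟩🟦🟩❓❓⬛⬛
❓❓🟩🟩🟫⬜🟩⬜🟩🟩❓❓⬛⬛
❓❓⬜🟩🟩🟫⬛🟫⬜🟫❓❓⬛⬛

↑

⬛⬛⬛⬛⬛⬛⬛⬛⬛⬛⬛⬛⬛⬛
⬛⬛⬛⬛⬛⬛⬛⬛⬛⬛⬛⬛⬛⬛
❓❓❓❓❓❓❓❓❓❓❓❓⬛⬛
❓❓❓❓❓❓❓❓❓❓❓❓⬛⬛
❓❓❓❓❓❓❓❓❓❓❓❓⬛⬛
❓❓❓❓❓⬜🟩🟩⬛⬜❓❓⬛⬛
❓❓❓❓❓🟩⬛🟩🟩🟫❓❓⬛⬛
❓❓❓❓❓🟩🟩🔴🟩⬜❓❓⬛⬛
❓❓❓❓❓🟩🟩🟩🟩⬜❓❓⬛⬛
❓❓❓❓❓🟩🟦🟫🟩⬛❓❓⬛⬛
❓❓❓❓❓🟩🟩🟫🟩🟩❓❓⬛⬛
❓❓🟫⬛🟦🟦🟦🟫🟩🟫❓❓⬛⬛
❓❓🟩🟩🟦⬛⬛🟩🟦🟩❓❓⬛⬛
❓❓🟩🟩🟫⬜🟩⬜🟩🟩❓❓⬛⬛

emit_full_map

❓❓❓⬜🟩🟩⬛⬜
❓❓❓🟩⬛🟩🟩🟫
❓❓❓🟩🟩🔴🟩⬜
❓❓❓🟩🟩🟩🟩⬜
❓❓❓🟩🟦🟫🟩⬛
❓❓❓🟩🟩🟫🟩🟩
🟫⬛🟦🟦🟦🟫🟩🟫
🟩🟩🟦⬛⬛🟩🟦🟩
🟩🟩🟫⬜🟩⬜🟩🟩
⬜🟩🟩🟫⬛🟫⬜🟫
🟩🟫🟫⬛⬛⬜🟦🟫
🟦🟩🟫⬜🟩🟦❓❓
⬜⬜🟫🟫⬜🟩❓❓
🟩⬜⬜⬜🟫🟩❓❓
❓⬛⬜🟩🟦🟫❓❓
❓🟫⬜🟫🟫⬜❓❓
❓🟫🟫🟫🟫🟩❓❓
❓🟫⬜🟫🟫🟩❓❓
❓🟫🟫🟦🟫⬜❓❓
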